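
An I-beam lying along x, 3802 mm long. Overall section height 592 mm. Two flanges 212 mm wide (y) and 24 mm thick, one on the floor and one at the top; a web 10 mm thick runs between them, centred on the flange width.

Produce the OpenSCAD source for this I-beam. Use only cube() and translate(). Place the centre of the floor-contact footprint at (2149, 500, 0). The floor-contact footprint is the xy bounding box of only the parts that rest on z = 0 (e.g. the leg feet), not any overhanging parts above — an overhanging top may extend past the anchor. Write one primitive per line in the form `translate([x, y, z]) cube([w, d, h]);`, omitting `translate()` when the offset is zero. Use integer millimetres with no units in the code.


translate([248, 394, 0]) cube([3802, 212, 24]);
translate([248, 495, 24]) cube([3802, 10, 544]);
translate([248, 394, 568]) cube([3802, 212, 24]);


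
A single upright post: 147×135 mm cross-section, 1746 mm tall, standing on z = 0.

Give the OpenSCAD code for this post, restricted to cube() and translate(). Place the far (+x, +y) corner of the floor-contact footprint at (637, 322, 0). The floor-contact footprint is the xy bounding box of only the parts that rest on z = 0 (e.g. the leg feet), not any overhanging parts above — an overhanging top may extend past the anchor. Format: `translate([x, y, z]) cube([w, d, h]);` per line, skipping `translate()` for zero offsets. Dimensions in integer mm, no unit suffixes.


translate([490, 187, 0]) cube([147, 135, 1746]);


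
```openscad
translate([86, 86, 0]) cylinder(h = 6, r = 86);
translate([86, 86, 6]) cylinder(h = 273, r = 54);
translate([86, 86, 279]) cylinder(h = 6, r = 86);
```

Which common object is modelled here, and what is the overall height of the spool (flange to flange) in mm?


A spool. The overall height is 285 mm.

Three coaxial cylinders, large–small–large — a spool. Two 6 mm flanges and a 273 mm core give 6 + 273 + 6 = 285 mm.


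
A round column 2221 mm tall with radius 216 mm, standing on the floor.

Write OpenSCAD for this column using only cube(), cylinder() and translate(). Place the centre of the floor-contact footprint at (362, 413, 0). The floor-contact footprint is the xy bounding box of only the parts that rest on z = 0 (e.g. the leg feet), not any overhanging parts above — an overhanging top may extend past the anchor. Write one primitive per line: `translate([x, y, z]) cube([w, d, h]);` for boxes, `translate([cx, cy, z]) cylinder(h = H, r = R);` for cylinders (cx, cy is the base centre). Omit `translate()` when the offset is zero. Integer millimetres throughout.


translate([362, 413, 0]) cylinder(h = 2221, r = 216);


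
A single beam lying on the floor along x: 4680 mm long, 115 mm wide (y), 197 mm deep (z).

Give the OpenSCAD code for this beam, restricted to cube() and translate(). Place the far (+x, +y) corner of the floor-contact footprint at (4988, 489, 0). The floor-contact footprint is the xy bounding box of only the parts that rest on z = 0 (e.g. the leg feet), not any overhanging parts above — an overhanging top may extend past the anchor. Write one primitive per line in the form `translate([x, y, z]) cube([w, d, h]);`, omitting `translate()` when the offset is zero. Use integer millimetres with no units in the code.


translate([308, 374, 0]) cube([4680, 115, 197]);


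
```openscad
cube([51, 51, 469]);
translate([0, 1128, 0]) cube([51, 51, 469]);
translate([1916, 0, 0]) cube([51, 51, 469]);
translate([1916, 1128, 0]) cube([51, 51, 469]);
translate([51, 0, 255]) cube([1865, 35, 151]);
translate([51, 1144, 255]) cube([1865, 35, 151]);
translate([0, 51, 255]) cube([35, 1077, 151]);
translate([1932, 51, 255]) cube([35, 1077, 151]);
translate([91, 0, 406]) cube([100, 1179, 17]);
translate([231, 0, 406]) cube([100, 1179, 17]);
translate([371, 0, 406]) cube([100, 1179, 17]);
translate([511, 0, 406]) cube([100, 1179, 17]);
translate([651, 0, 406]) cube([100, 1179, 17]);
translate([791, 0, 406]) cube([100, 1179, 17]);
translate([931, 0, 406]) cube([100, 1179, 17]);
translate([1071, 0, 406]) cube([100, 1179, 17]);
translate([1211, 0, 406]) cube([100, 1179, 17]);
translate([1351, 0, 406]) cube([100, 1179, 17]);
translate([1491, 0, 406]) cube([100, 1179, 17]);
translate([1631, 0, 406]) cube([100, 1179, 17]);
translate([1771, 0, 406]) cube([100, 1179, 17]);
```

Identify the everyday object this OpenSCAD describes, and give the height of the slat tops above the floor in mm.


A bed frame. The slat-top height is 423 mm.

Four posts, four rails, and a row of slats — a bed frame. Slats sit on the rails at z = 255 + 151 = 406; with slat thickness 17, the top is 423 mm.


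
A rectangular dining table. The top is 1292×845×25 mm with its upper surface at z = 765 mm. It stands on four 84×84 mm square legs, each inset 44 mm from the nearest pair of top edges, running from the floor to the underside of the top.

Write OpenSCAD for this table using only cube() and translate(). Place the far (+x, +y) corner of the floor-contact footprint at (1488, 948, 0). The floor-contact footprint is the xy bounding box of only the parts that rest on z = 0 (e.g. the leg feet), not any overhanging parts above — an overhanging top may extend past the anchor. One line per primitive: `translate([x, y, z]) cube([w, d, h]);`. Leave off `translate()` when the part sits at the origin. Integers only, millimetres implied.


translate([240, 147, 740]) cube([1292, 845, 25]);
translate([284, 191, 0]) cube([84, 84, 740]);
translate([1404, 191, 0]) cube([84, 84, 740]);
translate([284, 864, 0]) cube([84, 84, 740]);
translate([1404, 864, 0]) cube([84, 84, 740]);


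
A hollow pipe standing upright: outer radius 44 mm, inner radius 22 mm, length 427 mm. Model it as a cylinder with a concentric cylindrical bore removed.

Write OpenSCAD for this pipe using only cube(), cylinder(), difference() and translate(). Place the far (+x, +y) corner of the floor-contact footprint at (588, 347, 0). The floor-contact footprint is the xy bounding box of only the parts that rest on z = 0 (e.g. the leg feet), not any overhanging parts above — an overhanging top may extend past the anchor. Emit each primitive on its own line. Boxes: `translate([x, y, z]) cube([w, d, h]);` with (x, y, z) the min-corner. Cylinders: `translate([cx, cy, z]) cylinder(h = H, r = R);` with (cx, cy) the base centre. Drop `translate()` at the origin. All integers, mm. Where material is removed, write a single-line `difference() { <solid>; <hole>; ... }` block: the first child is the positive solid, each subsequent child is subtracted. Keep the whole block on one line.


difference() { translate([544, 303, 0]) cylinder(h = 427, r = 44); translate([544, 303, 0]) cylinder(h = 427, r = 22); }


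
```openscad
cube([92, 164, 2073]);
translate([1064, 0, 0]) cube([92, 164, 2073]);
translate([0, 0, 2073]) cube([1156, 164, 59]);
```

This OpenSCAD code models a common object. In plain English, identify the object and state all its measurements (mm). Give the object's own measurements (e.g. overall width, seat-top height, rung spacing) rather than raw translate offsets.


A door frame. The clear opening is 972 mm wide and 2073 mm high. Two 92 mm wide jambs, 164 mm deep, stand either side of the opening from the floor to the top of the opening. A 59 mm thick head sits across the top of both jambs, spanning the full outside width of the frame.


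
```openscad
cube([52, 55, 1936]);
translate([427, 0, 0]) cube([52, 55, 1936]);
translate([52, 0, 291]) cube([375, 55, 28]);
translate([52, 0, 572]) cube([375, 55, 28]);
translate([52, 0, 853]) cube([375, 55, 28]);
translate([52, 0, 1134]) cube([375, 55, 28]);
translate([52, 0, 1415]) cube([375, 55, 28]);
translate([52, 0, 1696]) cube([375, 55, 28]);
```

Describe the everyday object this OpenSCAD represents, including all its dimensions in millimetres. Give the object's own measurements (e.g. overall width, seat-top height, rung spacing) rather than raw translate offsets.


A straight ladder. Two 52×55 mm vertical rails, 1936 mm tall, stand 479 mm apart (outside-to-outside) with their front faces coplanar on the −y side. 6 rungs, each 55 mm deep and 28 mm tall, span between the inner faces of the rails, front faces flush with the rails. The lowest rung's underside is at z = 291 mm and rungs are spaced 281 mm apart (underside to underside).


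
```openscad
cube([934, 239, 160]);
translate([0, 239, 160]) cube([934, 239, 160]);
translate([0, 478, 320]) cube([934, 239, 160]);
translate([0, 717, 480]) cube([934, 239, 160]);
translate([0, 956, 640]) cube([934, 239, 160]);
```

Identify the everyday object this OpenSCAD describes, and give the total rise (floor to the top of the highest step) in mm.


A staircase. The total rise is 800 mm.

5 identical blocks, each offset up and back from the previous — a staircase. Each step is 160 mm tall and there are 5 of them, so the total rise is 5 × 160 = 800 mm.


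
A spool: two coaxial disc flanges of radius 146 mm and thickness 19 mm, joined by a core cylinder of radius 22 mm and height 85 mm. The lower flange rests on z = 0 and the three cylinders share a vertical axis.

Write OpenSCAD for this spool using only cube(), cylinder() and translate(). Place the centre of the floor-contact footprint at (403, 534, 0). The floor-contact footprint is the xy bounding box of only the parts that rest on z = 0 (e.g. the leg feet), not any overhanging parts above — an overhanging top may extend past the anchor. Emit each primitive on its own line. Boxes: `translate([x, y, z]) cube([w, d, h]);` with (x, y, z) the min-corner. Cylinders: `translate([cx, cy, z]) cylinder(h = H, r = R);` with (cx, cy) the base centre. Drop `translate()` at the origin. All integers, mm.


translate([403, 534, 0]) cylinder(h = 19, r = 146);
translate([403, 534, 19]) cylinder(h = 85, r = 22);
translate([403, 534, 104]) cylinder(h = 19, r = 146);


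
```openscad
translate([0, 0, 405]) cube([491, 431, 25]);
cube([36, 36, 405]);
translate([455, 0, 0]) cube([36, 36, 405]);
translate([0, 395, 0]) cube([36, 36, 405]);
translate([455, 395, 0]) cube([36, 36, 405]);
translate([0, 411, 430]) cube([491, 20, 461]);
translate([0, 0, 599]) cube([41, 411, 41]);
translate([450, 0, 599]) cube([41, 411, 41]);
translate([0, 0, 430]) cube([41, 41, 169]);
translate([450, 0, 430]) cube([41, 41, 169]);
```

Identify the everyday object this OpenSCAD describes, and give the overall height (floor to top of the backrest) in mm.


A chair. The overall height is 891 mm.

A slab on four corner posts with a tall panel at the back — a chair. The seat slab sits at z = 405 with thickness 25, and the 461 mm backrest starts at the seat top, so the overall height is 405 + 25 + 461 = 891 mm.


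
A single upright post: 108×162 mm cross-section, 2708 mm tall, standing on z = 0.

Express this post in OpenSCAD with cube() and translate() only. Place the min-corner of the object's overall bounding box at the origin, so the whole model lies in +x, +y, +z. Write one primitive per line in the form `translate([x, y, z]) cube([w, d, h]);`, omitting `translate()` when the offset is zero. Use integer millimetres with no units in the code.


cube([108, 162, 2708]);


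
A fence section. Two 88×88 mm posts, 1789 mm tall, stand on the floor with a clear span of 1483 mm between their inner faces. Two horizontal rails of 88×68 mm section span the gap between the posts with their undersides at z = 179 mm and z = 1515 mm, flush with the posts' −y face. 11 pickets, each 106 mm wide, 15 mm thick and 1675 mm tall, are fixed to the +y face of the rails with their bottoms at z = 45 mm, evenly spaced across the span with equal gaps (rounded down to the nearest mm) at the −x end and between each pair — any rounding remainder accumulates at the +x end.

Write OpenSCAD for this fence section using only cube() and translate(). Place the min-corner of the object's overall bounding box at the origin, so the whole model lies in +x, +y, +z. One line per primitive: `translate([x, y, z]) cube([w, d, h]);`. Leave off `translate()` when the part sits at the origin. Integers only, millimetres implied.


cube([88, 88, 1789]);
translate([1571, 0, 0]) cube([88, 88, 1789]);
translate([88, 0, 179]) cube([1483, 88, 68]);
translate([88, 0, 1515]) cube([1483, 88, 68]);
translate([114, 88, 45]) cube([106, 15, 1675]);
translate([246, 88, 45]) cube([106, 15, 1675]);
translate([378, 88, 45]) cube([106, 15, 1675]);
translate([510, 88, 45]) cube([106, 15, 1675]);
translate([642, 88, 45]) cube([106, 15, 1675]);
translate([774, 88, 45]) cube([106, 15, 1675]);
translate([906, 88, 45]) cube([106, 15, 1675]);
translate([1038, 88, 45]) cube([106, 15, 1675]);
translate([1170, 88, 45]) cube([106, 15, 1675]);
translate([1302, 88, 45]) cube([106, 15, 1675]);
translate([1434, 88, 45]) cube([106, 15, 1675]);


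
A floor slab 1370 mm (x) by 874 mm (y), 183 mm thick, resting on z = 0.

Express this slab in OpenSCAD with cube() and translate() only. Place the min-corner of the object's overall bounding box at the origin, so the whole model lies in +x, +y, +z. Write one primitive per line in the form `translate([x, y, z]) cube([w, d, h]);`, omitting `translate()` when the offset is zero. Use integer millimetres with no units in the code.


cube([1370, 874, 183]);


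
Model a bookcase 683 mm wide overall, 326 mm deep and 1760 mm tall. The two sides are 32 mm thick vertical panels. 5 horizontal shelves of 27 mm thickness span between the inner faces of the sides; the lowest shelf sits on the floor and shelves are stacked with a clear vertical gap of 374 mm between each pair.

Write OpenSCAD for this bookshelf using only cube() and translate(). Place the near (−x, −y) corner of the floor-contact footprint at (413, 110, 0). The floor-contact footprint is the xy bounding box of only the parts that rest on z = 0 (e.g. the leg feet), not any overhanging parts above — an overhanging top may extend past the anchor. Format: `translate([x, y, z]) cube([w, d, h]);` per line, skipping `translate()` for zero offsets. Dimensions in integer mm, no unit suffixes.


translate([413, 110, 0]) cube([32, 326, 1760]);
translate([1064, 110, 0]) cube([32, 326, 1760]);
translate([445, 110, 0]) cube([619, 326, 27]);
translate([445, 110, 401]) cube([619, 326, 27]);
translate([445, 110, 802]) cube([619, 326, 27]);
translate([445, 110, 1203]) cube([619, 326, 27]);
translate([445, 110, 1604]) cube([619, 326, 27]);


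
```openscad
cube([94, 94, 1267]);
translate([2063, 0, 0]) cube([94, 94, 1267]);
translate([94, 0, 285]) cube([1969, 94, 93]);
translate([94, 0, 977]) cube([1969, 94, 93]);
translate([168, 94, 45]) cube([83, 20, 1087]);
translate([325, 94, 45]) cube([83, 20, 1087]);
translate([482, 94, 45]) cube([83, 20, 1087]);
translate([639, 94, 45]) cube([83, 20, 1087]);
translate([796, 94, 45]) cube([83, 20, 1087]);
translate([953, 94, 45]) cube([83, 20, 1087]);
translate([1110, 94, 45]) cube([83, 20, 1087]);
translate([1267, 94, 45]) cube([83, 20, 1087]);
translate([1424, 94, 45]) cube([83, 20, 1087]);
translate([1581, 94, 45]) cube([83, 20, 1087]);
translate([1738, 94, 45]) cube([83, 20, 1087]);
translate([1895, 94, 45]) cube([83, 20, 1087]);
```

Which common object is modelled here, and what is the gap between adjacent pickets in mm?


A fence section. The picket gap is 74 mm.

Two posts, two rails, 12 pickets — a fence section. Span 1969 mm holds 12 pickets of 83 mm with 13 equal gaps: ⌊(1969 − 12·83) / 13⌋ = 74 mm.


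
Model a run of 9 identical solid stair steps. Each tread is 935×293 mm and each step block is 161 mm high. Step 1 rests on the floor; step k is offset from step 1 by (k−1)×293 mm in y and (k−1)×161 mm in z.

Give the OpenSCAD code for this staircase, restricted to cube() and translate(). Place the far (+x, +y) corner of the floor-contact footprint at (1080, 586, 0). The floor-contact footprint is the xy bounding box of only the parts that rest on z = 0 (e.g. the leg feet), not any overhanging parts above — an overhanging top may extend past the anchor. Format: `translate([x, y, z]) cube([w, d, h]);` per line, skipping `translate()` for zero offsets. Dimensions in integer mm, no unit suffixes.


translate([145, 293, 0]) cube([935, 293, 161]);
translate([145, 586, 161]) cube([935, 293, 161]);
translate([145, 879, 322]) cube([935, 293, 161]);
translate([145, 1172, 483]) cube([935, 293, 161]);
translate([145, 1465, 644]) cube([935, 293, 161]);
translate([145, 1758, 805]) cube([935, 293, 161]);
translate([145, 2051, 966]) cube([935, 293, 161]);
translate([145, 2344, 1127]) cube([935, 293, 161]);
translate([145, 2637, 1288]) cube([935, 293, 161]);


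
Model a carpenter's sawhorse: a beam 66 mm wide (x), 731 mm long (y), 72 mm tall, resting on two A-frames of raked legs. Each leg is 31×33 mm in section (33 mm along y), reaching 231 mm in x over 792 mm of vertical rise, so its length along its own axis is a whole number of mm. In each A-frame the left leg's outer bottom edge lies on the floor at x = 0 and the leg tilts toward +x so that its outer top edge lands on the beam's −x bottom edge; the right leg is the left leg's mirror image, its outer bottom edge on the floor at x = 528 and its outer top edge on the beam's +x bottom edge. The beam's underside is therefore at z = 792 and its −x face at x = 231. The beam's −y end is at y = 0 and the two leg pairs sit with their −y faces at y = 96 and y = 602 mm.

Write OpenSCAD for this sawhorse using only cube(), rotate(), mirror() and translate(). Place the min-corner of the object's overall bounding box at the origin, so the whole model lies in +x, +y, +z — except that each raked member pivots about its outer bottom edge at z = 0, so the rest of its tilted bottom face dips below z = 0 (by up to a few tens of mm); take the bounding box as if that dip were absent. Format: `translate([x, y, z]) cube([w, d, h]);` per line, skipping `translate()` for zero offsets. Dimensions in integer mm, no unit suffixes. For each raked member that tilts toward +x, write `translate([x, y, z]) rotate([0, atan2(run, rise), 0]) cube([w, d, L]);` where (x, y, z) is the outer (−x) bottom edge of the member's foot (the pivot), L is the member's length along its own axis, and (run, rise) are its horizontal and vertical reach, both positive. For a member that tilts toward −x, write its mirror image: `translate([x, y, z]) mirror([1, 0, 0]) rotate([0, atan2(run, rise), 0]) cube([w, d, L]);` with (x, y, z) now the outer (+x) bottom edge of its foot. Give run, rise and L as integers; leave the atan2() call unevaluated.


// leg length = √(231² + 792²) = 825
// right-leg outer foot x = 2·231 + 66 = 528
// beam min-corner = (231, 0, 792)
translate([231, 0, 792]) cube([66, 731, 72]);
translate([0, 96, 0]) rotate([0, atan2(231, 792), 0]) cube([31, 33, 825]);
translate([528, 96, 0]) mirror([1, 0, 0]) rotate([0, atan2(231, 792), 0]) cube([31, 33, 825]);
translate([0, 602, 0]) rotate([0, atan2(231, 792), 0]) cube([31, 33, 825]);
translate([528, 602, 0]) mirror([1, 0, 0]) rotate([0, atan2(231, 792), 0]) cube([31, 33, 825]);


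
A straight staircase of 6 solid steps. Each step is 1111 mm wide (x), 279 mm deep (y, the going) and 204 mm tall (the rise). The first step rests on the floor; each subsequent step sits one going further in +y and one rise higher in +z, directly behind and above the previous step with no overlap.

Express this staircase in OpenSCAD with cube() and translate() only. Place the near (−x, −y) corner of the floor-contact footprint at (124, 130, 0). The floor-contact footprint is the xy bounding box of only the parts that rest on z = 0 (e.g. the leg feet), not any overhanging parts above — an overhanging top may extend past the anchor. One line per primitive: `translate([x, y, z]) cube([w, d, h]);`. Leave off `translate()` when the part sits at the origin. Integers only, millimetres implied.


translate([124, 130, 0]) cube([1111, 279, 204]);
translate([124, 409, 204]) cube([1111, 279, 204]);
translate([124, 688, 408]) cube([1111, 279, 204]);
translate([124, 967, 612]) cube([1111, 279, 204]);
translate([124, 1246, 816]) cube([1111, 279, 204]);
translate([124, 1525, 1020]) cube([1111, 279, 204]);


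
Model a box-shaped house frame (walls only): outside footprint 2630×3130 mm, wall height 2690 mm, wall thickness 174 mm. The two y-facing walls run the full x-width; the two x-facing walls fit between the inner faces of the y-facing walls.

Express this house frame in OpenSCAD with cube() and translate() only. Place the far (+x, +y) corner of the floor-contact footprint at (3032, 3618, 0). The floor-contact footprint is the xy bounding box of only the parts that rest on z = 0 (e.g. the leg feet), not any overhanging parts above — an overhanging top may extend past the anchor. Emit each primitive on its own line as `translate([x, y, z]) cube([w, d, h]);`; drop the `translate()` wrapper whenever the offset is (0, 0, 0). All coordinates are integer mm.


translate([402, 488, 0]) cube([2630, 174, 2690]);
translate([402, 3444, 0]) cube([2630, 174, 2690]);
translate([402, 662, 0]) cube([174, 2782, 2690]);
translate([2858, 662, 0]) cube([174, 2782, 2690]);


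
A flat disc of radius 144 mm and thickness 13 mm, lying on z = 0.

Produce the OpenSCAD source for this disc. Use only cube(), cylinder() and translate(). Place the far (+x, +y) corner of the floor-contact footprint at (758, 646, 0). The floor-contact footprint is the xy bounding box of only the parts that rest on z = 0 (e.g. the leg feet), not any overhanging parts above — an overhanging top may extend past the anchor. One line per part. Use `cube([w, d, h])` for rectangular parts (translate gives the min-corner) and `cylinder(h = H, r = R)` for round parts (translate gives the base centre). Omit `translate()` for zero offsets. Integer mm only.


translate([614, 502, 0]) cylinder(h = 13, r = 144);


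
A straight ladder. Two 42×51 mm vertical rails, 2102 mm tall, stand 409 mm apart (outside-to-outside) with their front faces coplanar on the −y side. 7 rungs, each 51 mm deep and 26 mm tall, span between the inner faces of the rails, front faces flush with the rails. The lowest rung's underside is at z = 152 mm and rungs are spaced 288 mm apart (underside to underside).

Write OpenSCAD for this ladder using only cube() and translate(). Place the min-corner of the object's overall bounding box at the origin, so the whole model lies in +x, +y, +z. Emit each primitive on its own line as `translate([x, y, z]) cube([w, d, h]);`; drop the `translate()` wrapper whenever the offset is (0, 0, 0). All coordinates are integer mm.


cube([42, 51, 2102]);
translate([367, 0, 0]) cube([42, 51, 2102]);
translate([42, 0, 152]) cube([325, 51, 26]);
translate([42, 0, 440]) cube([325, 51, 26]);
translate([42, 0, 728]) cube([325, 51, 26]);
translate([42, 0, 1016]) cube([325, 51, 26]);
translate([42, 0, 1304]) cube([325, 51, 26]);
translate([42, 0, 1592]) cube([325, 51, 26]);
translate([42, 0, 1880]) cube([325, 51, 26]);


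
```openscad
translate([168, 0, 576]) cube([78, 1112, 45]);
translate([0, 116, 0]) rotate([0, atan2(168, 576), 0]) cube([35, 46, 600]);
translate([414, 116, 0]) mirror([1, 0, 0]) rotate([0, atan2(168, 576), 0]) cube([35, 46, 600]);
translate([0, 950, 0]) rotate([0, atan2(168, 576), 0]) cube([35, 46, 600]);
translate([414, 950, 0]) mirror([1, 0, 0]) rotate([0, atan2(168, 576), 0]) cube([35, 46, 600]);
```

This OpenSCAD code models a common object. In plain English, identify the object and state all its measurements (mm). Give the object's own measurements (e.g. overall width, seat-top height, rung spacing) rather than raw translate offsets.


A sawhorse. A 78×1112×45 mm beam (x, y, z) sits on two A-frame leg pairs. Each pair is two raked legs of 35×46 mm section (46 mm along y) splaying symmetrically in x. Each leg rises 576 mm vertically over 168 mm of horizontal reach and is 600 mm long along its own axis. Every leg's outer bottom edge rests on the floor and its outer top edge meets a bottom edge of the beam — the left legs (tilting toward +x) meet the beam's −x bottom edge, the right legs (their mirror images, tilting toward −x) meet its +x bottom edge — so the leg tops tuck under the beam, the beam's underside is 576 mm above the floor, and the feet are 414 mm apart outside-to-outside with the beam centred between them. The two leg pairs are set in 116 mm from either end of the beam.


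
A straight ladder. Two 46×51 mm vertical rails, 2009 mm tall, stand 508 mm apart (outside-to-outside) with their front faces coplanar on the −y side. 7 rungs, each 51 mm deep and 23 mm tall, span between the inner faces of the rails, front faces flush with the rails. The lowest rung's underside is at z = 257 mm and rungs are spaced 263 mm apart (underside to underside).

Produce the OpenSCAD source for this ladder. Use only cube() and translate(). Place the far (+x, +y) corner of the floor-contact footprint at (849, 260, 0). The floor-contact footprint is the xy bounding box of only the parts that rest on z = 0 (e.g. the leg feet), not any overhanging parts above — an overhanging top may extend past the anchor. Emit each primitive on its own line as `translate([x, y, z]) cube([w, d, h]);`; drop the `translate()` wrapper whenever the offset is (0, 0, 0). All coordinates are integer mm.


// rung span = 508 - 2*46 = 416
// rung[k] z = 257 + k*263
translate([341, 209, 0]) cube([46, 51, 2009]);
translate([803, 209, 0]) cube([46, 51, 2009]);
translate([387, 209, 257]) cube([416, 51, 23]);
translate([387, 209, 520]) cube([416, 51, 23]);
translate([387, 209, 783]) cube([416, 51, 23]);
translate([387, 209, 1046]) cube([416, 51, 23]);
translate([387, 209, 1309]) cube([416, 51, 23]);
translate([387, 209, 1572]) cube([416, 51, 23]);
translate([387, 209, 1835]) cube([416, 51, 23]);


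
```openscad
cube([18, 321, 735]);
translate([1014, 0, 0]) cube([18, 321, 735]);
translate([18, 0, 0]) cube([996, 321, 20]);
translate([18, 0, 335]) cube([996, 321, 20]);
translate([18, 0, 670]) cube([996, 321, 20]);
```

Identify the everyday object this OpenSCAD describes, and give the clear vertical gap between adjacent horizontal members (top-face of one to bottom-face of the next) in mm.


A bookshelf. The clear shelf gap is 315 mm.

Two tall side panels with 3 horizontal boards between them — a bookshelf. The first two shelf undersides are at z = 0 and z = 335; with shelf thickness 20, the clear gap is 335 − 0 − 20 = 315 mm.


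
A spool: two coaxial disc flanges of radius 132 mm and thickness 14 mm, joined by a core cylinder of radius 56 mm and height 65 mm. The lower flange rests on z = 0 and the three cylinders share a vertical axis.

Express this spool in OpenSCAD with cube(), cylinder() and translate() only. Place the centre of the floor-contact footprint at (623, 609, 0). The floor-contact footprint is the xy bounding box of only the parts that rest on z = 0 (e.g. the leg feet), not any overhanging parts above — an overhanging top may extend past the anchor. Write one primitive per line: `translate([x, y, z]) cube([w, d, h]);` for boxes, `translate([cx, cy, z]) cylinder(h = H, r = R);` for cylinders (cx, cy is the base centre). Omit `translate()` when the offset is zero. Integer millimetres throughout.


translate([623, 609, 0]) cylinder(h = 14, r = 132);
translate([623, 609, 14]) cylinder(h = 65, r = 56);
translate([623, 609, 79]) cylinder(h = 14, r = 132);


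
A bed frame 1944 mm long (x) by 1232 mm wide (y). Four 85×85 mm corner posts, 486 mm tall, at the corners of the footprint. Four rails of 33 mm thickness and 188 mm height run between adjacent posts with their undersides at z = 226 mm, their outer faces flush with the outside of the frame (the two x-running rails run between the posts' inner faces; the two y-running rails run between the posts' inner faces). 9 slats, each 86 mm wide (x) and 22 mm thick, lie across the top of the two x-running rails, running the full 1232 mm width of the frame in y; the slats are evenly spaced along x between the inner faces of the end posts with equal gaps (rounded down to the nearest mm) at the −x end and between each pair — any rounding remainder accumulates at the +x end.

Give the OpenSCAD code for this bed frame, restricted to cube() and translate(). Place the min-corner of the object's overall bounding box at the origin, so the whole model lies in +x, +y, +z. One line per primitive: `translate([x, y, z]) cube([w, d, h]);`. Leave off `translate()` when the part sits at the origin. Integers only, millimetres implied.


// slat z = rail_z + rail_h = 226 + 188 = 414
// slat gap = ⌊(1774 − 9·86) / 10⌋ = 100
cube([85, 85, 486]);
translate([0, 1147, 0]) cube([85, 85, 486]);
translate([1859, 0, 0]) cube([85, 85, 486]);
translate([1859, 1147, 0]) cube([85, 85, 486]);
translate([85, 0, 226]) cube([1774, 33, 188]);
translate([85, 1199, 226]) cube([1774, 33, 188]);
translate([0, 85, 226]) cube([33, 1062, 188]);
translate([1911, 85, 226]) cube([33, 1062, 188]);
translate([185, 0, 414]) cube([86, 1232, 22]);
translate([371, 0, 414]) cube([86, 1232, 22]);
translate([557, 0, 414]) cube([86, 1232, 22]);
translate([743, 0, 414]) cube([86, 1232, 22]);
translate([929, 0, 414]) cube([86, 1232, 22]);
translate([1115, 0, 414]) cube([86, 1232, 22]);
translate([1301, 0, 414]) cube([86, 1232, 22]);
translate([1487, 0, 414]) cube([86, 1232, 22]);
translate([1673, 0, 414]) cube([86, 1232, 22]);


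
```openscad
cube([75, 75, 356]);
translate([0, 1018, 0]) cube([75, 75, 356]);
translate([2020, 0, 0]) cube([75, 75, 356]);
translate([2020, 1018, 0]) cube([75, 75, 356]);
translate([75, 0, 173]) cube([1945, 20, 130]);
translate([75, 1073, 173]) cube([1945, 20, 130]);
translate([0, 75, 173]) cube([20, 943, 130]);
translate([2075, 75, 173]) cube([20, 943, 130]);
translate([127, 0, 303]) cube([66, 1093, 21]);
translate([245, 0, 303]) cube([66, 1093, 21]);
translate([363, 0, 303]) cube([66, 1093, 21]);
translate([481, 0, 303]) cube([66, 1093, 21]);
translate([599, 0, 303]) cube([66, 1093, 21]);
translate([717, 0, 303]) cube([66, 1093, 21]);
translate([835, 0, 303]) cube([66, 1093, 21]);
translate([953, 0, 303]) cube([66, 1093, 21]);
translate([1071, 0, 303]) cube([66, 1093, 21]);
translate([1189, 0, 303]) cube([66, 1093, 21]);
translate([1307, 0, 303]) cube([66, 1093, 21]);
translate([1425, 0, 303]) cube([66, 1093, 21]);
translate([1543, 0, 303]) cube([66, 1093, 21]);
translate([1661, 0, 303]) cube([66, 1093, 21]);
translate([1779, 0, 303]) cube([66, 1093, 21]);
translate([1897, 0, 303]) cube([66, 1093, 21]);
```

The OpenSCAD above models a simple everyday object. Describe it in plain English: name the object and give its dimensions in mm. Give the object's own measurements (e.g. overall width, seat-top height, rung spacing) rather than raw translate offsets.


A bed frame 2095 mm long (x) by 1093 mm wide (y). Four 75×75 mm corner posts, 356 mm tall, at the corners of the footprint. Four rails of 20 mm thickness and 130 mm height run between adjacent posts with their undersides at z = 173 mm, their outer faces flush with the outside of the frame (the two x-running rails run between the posts' inner faces; the two y-running rails run between the posts' inner faces). 16 slats, each 66 mm wide (x) and 21 mm thick, lie across the top of the two x-running rails, running the full 1093 mm width of the frame in y; along x they sit between the end posts with a 52 mm gap after the −x posts and between neighbouring slats, leaving 57 mm before the +x posts.


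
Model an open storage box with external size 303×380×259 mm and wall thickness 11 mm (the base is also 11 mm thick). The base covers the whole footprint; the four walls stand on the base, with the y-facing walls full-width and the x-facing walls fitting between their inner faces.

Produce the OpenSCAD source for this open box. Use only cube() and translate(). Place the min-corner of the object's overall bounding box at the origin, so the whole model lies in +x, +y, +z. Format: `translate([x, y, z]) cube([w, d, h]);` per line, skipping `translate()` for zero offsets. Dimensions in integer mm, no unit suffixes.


cube([303, 380, 11]);
translate([0, 0, 11]) cube([303, 11, 248]);
translate([0, 369, 11]) cube([303, 11, 248]);
translate([0, 11, 11]) cube([11, 358, 248]);
translate([292, 11, 11]) cube([11, 358, 248]);


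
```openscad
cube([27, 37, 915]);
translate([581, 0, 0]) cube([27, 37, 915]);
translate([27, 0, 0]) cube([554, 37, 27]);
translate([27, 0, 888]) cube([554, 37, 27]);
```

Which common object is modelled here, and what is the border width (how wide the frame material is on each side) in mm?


A picture frame. The border width is 27 mm.

Four thin pieces enclosing a rectangular opening — a picture frame. The two full-height stiles are 915 mm tall; the top rail sits at z = 888 and is 27 mm tall, so the border above the opening is 915 − 888 = 27 mm, matching the stile x-width.


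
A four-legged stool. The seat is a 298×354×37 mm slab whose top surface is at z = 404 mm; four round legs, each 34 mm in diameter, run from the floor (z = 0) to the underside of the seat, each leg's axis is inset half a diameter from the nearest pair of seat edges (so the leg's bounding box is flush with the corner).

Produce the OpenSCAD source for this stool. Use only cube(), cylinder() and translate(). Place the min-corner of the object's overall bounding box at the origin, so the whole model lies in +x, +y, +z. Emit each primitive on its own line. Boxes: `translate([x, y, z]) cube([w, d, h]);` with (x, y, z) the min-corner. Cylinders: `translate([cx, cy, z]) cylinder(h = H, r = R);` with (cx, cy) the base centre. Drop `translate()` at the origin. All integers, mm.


translate([0, 0, 367]) cube([298, 354, 37]);
translate([17, 17, 0]) cylinder(h = 367, r = 17);
translate([281, 17, 0]) cylinder(h = 367, r = 17);
translate([17, 337, 0]) cylinder(h = 367, r = 17);
translate([281, 337, 0]) cylinder(h = 367, r = 17);


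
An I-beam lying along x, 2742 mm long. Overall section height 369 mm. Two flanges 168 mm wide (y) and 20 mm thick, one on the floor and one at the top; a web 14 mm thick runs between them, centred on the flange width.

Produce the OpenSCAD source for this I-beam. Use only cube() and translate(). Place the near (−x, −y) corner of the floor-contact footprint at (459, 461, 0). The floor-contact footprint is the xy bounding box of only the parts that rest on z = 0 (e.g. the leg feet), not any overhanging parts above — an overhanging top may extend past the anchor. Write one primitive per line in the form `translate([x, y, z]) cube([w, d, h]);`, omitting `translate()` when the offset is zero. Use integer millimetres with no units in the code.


translate([459, 461, 0]) cube([2742, 168, 20]);
translate([459, 538, 20]) cube([2742, 14, 329]);
translate([459, 461, 349]) cube([2742, 168, 20]);


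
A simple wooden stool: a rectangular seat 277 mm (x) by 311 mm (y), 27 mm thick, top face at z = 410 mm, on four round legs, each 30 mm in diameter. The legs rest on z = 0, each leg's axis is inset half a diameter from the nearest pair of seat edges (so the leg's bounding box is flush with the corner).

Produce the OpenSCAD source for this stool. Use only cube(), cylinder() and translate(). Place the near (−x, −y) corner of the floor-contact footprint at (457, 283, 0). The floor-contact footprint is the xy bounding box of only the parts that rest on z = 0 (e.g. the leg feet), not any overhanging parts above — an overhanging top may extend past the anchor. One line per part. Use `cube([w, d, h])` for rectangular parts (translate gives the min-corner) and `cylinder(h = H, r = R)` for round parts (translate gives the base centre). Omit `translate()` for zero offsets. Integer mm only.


translate([457, 283, 383]) cube([277, 311, 27]);
translate([472, 298, 0]) cylinder(h = 383, r = 15);
translate([719, 298, 0]) cylinder(h = 383, r = 15);
translate([472, 579, 0]) cylinder(h = 383, r = 15);
translate([719, 579, 0]) cylinder(h = 383, r = 15);


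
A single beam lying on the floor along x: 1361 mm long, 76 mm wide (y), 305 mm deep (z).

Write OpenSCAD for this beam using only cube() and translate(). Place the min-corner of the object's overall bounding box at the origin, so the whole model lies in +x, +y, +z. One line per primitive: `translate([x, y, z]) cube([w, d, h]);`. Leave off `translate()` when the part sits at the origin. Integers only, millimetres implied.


cube([1361, 76, 305]);


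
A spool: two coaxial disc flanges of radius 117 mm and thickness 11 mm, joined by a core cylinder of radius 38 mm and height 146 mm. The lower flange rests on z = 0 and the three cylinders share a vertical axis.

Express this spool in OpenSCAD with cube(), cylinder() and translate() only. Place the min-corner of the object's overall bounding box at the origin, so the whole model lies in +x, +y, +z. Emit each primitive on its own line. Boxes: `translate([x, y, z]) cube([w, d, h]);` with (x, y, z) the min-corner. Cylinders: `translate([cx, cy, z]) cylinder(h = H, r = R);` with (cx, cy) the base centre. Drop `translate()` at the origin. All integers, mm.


translate([117, 117, 0]) cylinder(h = 11, r = 117);
translate([117, 117, 11]) cylinder(h = 146, r = 38);
translate([117, 117, 157]) cylinder(h = 11, r = 117);


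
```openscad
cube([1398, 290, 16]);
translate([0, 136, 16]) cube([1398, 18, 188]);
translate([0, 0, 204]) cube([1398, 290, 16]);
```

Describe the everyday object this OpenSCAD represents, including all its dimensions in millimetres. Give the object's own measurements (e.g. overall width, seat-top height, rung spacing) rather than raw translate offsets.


An I-beam lying along x, 1398 mm long. Overall section height 220 mm. Two flanges 290 mm wide (y) and 16 mm thick, one on the floor and one at the top; a web 18 mm thick runs between them, centred on the flange width.


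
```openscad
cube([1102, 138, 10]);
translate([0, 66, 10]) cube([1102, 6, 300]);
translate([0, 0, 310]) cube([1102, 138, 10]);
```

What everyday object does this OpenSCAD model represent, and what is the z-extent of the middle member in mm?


An I-beam. The web height is 300 mm.

Two wide flanges with a thin centred web — an I-beam. Overall 320 mm minus two 10 mm flanges gives a web of 320 − 2·10 = 300 mm.


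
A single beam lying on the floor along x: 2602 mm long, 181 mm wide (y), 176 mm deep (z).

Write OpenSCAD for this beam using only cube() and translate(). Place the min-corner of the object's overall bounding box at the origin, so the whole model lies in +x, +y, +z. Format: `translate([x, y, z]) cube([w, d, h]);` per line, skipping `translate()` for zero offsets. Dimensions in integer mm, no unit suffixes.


cube([2602, 181, 176]);


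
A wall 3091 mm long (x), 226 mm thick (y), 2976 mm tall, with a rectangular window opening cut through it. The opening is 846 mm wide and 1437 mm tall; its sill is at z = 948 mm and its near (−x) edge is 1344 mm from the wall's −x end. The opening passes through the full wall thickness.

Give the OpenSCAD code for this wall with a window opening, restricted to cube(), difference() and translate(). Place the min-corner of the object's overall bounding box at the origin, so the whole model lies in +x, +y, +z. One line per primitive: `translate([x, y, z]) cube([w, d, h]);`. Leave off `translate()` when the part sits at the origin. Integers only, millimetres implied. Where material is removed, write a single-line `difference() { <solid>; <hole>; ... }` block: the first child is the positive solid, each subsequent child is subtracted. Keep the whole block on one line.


difference() { cube([3091, 226, 2976]); translate([1344, 0, 948]) cube([846, 226, 1437]); }


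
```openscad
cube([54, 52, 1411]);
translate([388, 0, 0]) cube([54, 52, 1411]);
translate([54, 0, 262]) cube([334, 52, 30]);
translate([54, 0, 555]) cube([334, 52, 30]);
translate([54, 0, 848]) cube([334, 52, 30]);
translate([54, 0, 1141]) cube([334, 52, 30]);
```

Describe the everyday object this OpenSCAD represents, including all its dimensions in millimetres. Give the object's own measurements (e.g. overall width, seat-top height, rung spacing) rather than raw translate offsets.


A straight ladder. Two 54×52 mm vertical rails, 1411 mm tall, stand 442 mm apart (outside-to-outside) with their front faces coplanar on the −y side. 4 rungs, each 52 mm deep and 30 mm tall, span between the inner faces of the rails, front faces flush with the rails. The lowest rung's underside is at z = 262 mm and rungs are spaced 293 mm apart (underside to underside).
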